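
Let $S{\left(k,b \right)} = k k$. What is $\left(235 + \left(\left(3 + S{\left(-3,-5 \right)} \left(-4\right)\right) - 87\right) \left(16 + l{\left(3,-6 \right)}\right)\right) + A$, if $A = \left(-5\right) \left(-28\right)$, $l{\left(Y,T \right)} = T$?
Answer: $-825$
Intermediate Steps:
$S{\left(k,b \right)} = k^{2}$
$A = 140$
$\left(235 + \left(\left(3 + S{\left(-3,-5 \right)} \left(-4\right)\right) - 87\right) \left(16 + l{\left(3,-6 \right)}\right)\right) + A = \left(235 + \left(\left(3 + \left(-3\right)^{2} \left(-4\right)\right) - 87\right) \left(16 - 6\right)\right) + 140 = \left(235 + \left(\left(3 + 9 \left(-4\right)\right) - 87\right) 10\right) + 140 = \left(235 + \left(\left(3 - 36\right) - 87\right) 10\right) + 140 = \left(235 + \left(-33 - 87\right) 10\right) + 140 = \left(235 - 1200\right) + 140 = -965 + 140 = -825$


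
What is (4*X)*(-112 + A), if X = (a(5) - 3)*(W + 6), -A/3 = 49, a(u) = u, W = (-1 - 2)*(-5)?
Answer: -43512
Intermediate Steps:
W = 15 (W = -3*(-5) = 15)
A = -147 (A = -3*49 = -147)
X = 42 (X = (5 - 3)*(15 + 6) = 2*21 = 42)
(4*X)*(-112 + A) = (4*42)*(-112 - 147) = 168*(-259) = -43512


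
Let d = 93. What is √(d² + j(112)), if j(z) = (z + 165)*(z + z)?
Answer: √70697 ≈ 265.89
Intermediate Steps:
j(z) = 2*z*(165 + z) (j(z) = (165 + z)*(2*z) = 2*z*(165 + z))
√(d² + j(112)) = √(93² + 2*112*(165 + 112)) = √(8649 + 2*112*277) = √(8649 + 62048) = √70697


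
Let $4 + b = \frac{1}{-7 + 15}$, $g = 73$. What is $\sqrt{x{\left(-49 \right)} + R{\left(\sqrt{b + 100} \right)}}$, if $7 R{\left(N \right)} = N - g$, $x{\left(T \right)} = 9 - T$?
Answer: $\frac{\sqrt{9324 + 7 \sqrt{1538}}}{14} \approx 6.998$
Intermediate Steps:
$b = - \frac{31}{8}$ ($b = -4 + \frac{1}{-7 + 15} = -4 + \frac{1}{8} = - \frac{31}{8} \approx -3.875$)
$R{\left(N \right)} = - \frac{73}{7} + \frac{N}{7}$ ($R{\left(N \right)} = \frac{N - 73}{7} = \frac{-73 + N}{7} = - \frac{73}{7} + \frac{N}{7}$)
$\sqrt{x{\left(-49 \right)} + R{\left(\sqrt{b + 100} \right)}} = \sqrt{\left(9 - -49\right) - \left(\frac{73}{7} - \frac{\sqrt{- \frac{31}{8} + 100}}{7}\right)} = \sqrt{\left(9 + 49\right) - \left(\frac{73}{7} - \frac{\sqrt{\frac{769}{8}}}{7}\right)} = \sqrt{58 - \left(\frac{73}{7} - \frac{\frac{1}{4} \sqrt{1538}}{7}\right)} = \sqrt{58 - \left(\frac{73}{7} - \frac{\sqrt{1538}}{28}\right)} = \sqrt{\frac{333}{7} + \frac{\sqrt{1538}}{28}}$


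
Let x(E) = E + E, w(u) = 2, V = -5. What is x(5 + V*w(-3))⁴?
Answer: 10000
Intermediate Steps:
x(E) = 2*E
x(5 + V*w(-3))⁴ = (2*(5 - 5*2))⁴ = (2*(5 - 10))⁴ = (2*(-5))⁴ = (-10)⁴ = 10000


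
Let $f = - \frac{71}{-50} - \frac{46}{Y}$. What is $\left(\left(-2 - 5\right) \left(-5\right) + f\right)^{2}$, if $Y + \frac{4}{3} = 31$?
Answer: $\frac{24077418561}{19802500} \approx 1215.9$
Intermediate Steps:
$Y = \frac{89}{3}$ ($Y = - \frac{4}{3} + 31 = \frac{89}{3} \approx 29.667$)
$f = - \frac{581}{4450}$ ($f = - \frac{71}{-50} - \frac{46}{\frac{89}{3}} = \left(-71\right) \left(- \frac{1}{50}\right) - \frac{138}{89} = \frac{71}{50} - \frac{138}{89} = - \frac{581}{4450} \approx -0.13056$)
$\left(\left(-2 - 5\right) \left(-5\right) + f\right)^{2} = \left(\left(-2 - 5\right) \left(-5\right) - \frac{581}{4450}\right)^{2} = \left(\left(-7\right) \left(-5\right) - \frac{581}{4450}\right)^{2} = \left(35 - \frac{581}{4450}\right)^{2} = \left(\frac{155169}{4450}\right)^{2} = \frac{24077418561}{19802500}$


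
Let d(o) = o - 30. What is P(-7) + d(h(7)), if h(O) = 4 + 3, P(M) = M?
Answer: -30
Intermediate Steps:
h(O) = 7
d(o) = -30 + o
P(-7) + d(h(7)) = -7 + (-30 + 7) = -7 - 23 = -30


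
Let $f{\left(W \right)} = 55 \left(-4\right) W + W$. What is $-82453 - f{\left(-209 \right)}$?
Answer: $-128224$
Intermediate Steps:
$f{\left(W \right)} = - 219 W$ ($f{\left(W \right)} = - 220 W + W = - 219 W$)
$-82453 - f{\left(-209 \right)} = -82453 - \left(-219\right) \left(-209\right) = -82453 - 45771 = -128224$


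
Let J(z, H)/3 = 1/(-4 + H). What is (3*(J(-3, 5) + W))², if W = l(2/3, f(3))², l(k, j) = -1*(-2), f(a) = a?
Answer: 441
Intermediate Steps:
l(k, j) = 2
W = 4 (W = 2² = 4)
J(z, H) = 3/(-4 + H)
(3*(J(-3, 5) + W))² = (3*(3/(-4 + 5) + 4))² = (3*(3/1 + 4))² = (3*(3*1 + 4))² = (3*(3 + 4))² = (3*7)² = 21² = 441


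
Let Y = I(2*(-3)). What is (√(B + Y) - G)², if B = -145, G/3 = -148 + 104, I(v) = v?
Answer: (132 + I*√151)² ≈ 17273.0 + 3244.1*I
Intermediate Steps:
G = -132 (G = 3*(-148 + 104) = 3*(-44) = -132)
Y = -6 (Y = 2*(-3) = -6)
(√(B + Y) - G)² = (√(-145 - 6) - 1*(-132))² = (√(-151) + 132)² = (I*√151 + 132)² = (132 + I*√151)²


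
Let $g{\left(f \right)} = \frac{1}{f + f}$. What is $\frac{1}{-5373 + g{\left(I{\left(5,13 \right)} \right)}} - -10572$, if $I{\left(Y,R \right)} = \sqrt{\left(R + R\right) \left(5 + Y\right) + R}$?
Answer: $\frac{333283233634608}{31525088867} - \frac{2 \sqrt{273}}{31525088867} \approx 10572.0$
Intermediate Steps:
$I{\left(Y,R \right)} = \sqrt{R + 2 R \left(5 + Y\right)}$ ($I{\left(Y,R \right)} = \sqrt{2 R \left(5 + Y\right) + R} = \sqrt{R + 2 R \left(5 + Y\right)}$)
$g{\left(f \right)} = \frac{1}{2 f}$
$\frac{1}{-5373 + g{\left(I{\left(5,13 \right)} \right)}} - -10572 = \frac{1}{-5373 + \frac{1}{2 \sqrt{13 \left(11 + 2 \cdot 5\right)}}} - -10572 = \frac{1}{-5373 + \frac{1}{2 \sqrt{13 \left(11 + 10\right)}}} + 10572 = \frac{1}{-5373 + \frac{1}{2 \sqrt{13 \cdot 21}}} + 10572 = \frac{1}{-5373 + \frac{1}{2 \sqrt{273}}} + 10572 = \frac{1}{-5373 + \frac{\frac{1}{273} \sqrt{273}}{2}} + 10572 = \frac{1}{-5373 + \frac{\sqrt{273}}{546}} + 10572 = 10572 + \frac{1}{-5373 + \frac{\sqrt{273}}{546}}$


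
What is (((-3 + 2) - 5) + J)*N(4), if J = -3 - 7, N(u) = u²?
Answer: -256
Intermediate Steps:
J = -10
(((-3 + 2) - 5) + J)*N(4) = (((-3 + 2) - 5) - 10)*4² = ((-1 - 5) - 10)*16 = (-6 - 10)*16 = -16*16 = -256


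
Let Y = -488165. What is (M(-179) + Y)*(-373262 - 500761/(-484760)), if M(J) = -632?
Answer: 88443900106320123/484760 ≈ 1.8245e+11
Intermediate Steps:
(M(-179) + Y)*(-373262 - 500761/(-484760)) = (-632 - 488165)*(-373262 - 500761/(-484760)) = -488797*(-373262 - 500761*(-1/484760)) = -488797*(-373262 + 500761/484760) = -488797*(-180941986359/484760) = 88443900106320123/484760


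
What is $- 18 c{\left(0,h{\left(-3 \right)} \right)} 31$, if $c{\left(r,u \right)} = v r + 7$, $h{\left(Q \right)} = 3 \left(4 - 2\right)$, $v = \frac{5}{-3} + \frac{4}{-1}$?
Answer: $-3906$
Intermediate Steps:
$v = - \frac{17}{3}$ ($v = 5 \left(- \frac{1}{3}\right) + 4 \left(-1\right) = - \frac{5}{3} - 4 = - \frac{17}{3} \approx -5.6667$)
$h{\left(Q \right)} = 6$ ($h{\left(Q \right)} = 3 \cdot 2 = 6$)
$c{\left(r,u \right)} = 7 - \frac{17 r}{3}$ ($c{\left(r,u \right)} = - \frac{17 r}{3} + 7 = 7 - \frac{17 r}{3}$)
$- 18 c{\left(0,h{\left(-3 \right)} \right)} 31 = - 18 \left(7 - 0\right) 31 = - 18 \left(7 + 0\right) 31 = \left(-18\right) 7 \cdot 31 = \left(-126\right) 31 = -3906$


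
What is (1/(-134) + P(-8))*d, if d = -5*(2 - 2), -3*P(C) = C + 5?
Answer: 0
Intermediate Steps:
P(C) = -5/3 - C/3 (P(C) = -(C + 5)/3 = -(5 + C)/3 = -5/3 - C/3)
d = 0 (d = -5*0 = 0)
(1/(-134) + P(-8))*d = (1/(-134) + (-5/3 - 1/3*(-8)))*0 = (-1/134 + (-5/3 + 8/3))*0 = (-1/134 + 1)*0 = (133/134)*0 = 0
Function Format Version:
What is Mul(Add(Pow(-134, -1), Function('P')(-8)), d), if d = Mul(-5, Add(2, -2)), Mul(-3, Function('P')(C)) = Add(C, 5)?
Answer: 0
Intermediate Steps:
Function('P')(C) = Add(Rational(-5, 3), Mul(Rational(-1, 3), C)) (Function('P')(C) = Mul(Rational(-1, 3), Add(C, 5)) = Mul(Rational(-1, 3), Add(5, C)) = Add(Rational(-5, 3), Mul(Rational(-1, 3), C)))
d = 0 (d = Mul(-5, 0) = 0)
Mul(Add(Pow(-134, -1), Function('P')(-8)), d) = Mul(Add(Pow(-134, -1), Add(Rational(-5, 3), Mul(Rational(-1, 3), -8))), 0) = Mul(Add(Rational(-1, 134), Add(Rational(-5, 3), Rational(8, 3))), 0) = Mul(Add(Rational(-1, 134), 1), 0) = Mul(Rational(133, 134), 0) = 0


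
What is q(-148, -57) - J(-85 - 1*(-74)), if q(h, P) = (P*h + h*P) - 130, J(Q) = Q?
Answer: 16753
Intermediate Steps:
q(h, P) = -130 + 2*P*h (q(h, P) = (P*h + P*h) - 130 = 2*P*h - 130 = -130 + 2*P*h)
q(-148, -57) - J(-85 - 1*(-74)) = (-130 + 2*(-57)*(-148)) - (-85 - 1*(-74)) = (-130 + 16872) - (-85 + 74) = 16742 - 1*(-11) = 16742 + 11 = 16753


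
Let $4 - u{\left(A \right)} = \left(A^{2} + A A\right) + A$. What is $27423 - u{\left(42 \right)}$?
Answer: $30989$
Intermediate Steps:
$u{\left(A \right)} = 4 - A - 2 A^{2}$ ($u{\left(A \right)} = 4 - \left(\left(A^{2} + A A\right) + A\right) = 4 - \left(\left(A^{2} + A^{2}\right) + A\right) = 4 - \left(2 A^{2} + A\right) = 4 - \left(A + 2 A^{2}\right) = 4 - A - 2 A^{2}$)
$27423 - u{\left(42 \right)} = 27423 - \left(4 - 42 - 2 \cdot 42^{2}\right) = 27423 - \left(4 - 42 - 3528\right) = 27423 - -3566 = 27423 + 3566 = 30989$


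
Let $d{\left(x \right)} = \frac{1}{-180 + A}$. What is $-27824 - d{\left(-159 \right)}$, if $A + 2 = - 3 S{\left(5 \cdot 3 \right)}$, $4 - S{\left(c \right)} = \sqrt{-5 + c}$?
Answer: $- \frac{522339855}{18773} + \frac{3 \sqrt{10}}{37546} \approx -27824.0$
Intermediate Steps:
$S{\left(c \right)} = 4 - \sqrt{-5 + c}$
$A = -14 + 3 \sqrt{10}$ ($A = -2 - 3 \left(4 - \sqrt{-5 + 5 \cdot 3}\right) = -2 - 3 \left(4 - \sqrt{-5 + 15}\right) = -2 - 3 \left(4 - \sqrt{10}\right) = -2 - \left(12 - 3 \sqrt{10}\right) = -14 + 3 \sqrt{10} \approx -4.5132$)
$d{\left(x \right)} = \frac{1}{-194 + 3 \sqrt{10}}$ ($d{\left(x \right)} = \frac{1}{-180 - \left(14 - 3 \sqrt{10}\right)} = \frac{1}{-194 + 3 \sqrt{10}}$)
$-27824 - d{\left(-159 \right)} = -27824 - \left(- \frac{97}{18773} - \frac{3 \sqrt{10}}{37546}\right) = -27824 + \left(\frac{97}{18773} + \frac{3 \sqrt{10}}{37546}\right) = - \frac{522339855}{18773} + \frac{3 \sqrt{10}}{37546}$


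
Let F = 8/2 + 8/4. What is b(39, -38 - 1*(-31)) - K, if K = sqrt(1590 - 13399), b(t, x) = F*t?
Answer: 234 - 7*I*sqrt(241) ≈ 234.0 - 108.67*I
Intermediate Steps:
F = 6 (F = 8*(1/2) + 8*(1/4) = 4 + 2 = 6)
b(t, x) = 6*t
K = 7*I*sqrt(241) (K = sqrt(-11809) = 7*I*sqrt(241) ≈ 108.67*I)
b(39, -38 - 1*(-31)) - K = 6*39 - 7*I*sqrt(241) = 234 - 7*I*sqrt(241)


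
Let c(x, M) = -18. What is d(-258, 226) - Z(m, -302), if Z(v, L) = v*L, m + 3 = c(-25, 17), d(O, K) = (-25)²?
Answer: -5717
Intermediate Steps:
d(O, K) = 625
m = -21 (m = -3 - 18 = -21)
Z(v, L) = L*v
d(-258, 226) - Z(m, -302) = 625 - (-302)*(-21) = 625 - 1*6342 = 625 - 6342 = -5717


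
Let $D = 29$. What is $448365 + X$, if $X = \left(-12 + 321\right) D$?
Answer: $457326$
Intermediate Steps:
$X = 8961$ ($X = \left(-12 + 321\right) 29 = 309 \cdot 29 = 8961$)
$448365 + X = 448365 + 8961 = 457326$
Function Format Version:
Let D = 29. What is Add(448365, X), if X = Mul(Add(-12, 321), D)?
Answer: 457326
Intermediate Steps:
X = 8961 (X = Mul(Add(-12, 321), 29) = Mul(309, 29) = 8961)
Add(448365, X) = Add(448365, 8961) = 457326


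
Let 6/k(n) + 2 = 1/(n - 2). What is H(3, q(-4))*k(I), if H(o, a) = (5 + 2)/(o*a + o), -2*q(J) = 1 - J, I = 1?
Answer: 28/9 ≈ 3.1111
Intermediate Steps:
q(J) = -½ + J/2 (q(J) = -(1 - J)/2 = -½ + J/2)
k(n) = 6/(-2 + 1/(-2 + n)) (k(n) = 6/(-2 + 1/(n - 2)) = 6/(-2 + 1/(-2 + n)))
H(o, a) = 7/(o + a*o) (H(o, a) = 7/(a*o + o) = 7/(o + a*o))
H(3, q(-4))*k(I) = (7/(3*(1 + (-½ + (½)*(-4)))))*(6*(2 - 1*1)/(-5 + 2*1)) = (7*(⅓)/(1 + (-½ - 2)))*(6*(2 - 1)/(-5 + 2)) = (7*(⅓)/(1 - 5/2))*(6*1/(-3)) = (7*(⅓)/(-3/2))*(6*(-⅓)*1) = (7*(⅓)*(-⅔))*(-2) = -14/9*(-2) = 28/9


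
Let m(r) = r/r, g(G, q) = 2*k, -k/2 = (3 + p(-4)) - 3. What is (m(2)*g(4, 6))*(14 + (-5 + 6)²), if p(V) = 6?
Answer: -360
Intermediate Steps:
k = -12 (k = -2*((3 + 6) - 3) = -2*(9 - 3) = -2*6 = -12)
g(G, q) = -24 (g(G, q) = 2*(-12) = -24)
m(r) = 1
(m(2)*g(4, 6))*(14 + (-5 + 6)²) = (1*(-24))*(14 + (-5 + 6)²) = -24*(14 + 1²) = -24*(14 + 1) = -24*15 = -360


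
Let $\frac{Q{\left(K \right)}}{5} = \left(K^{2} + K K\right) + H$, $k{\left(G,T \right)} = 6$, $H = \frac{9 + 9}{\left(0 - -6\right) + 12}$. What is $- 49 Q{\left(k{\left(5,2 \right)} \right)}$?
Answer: $-17885$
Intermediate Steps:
$H = 1$ ($H = \frac{18}{\left(0 + 6\right) + 12} = \frac{18}{6 + 12} = \frac{18}{18} = 18 \cdot \frac{1}{18} = 1$)
$Q{\left(K \right)} = 5 + 10 K^{2}$ ($Q{\left(K \right)} = 5 \left(\left(K^{2} + K K\right) + 1\right) = 5 \left(\left(K^{2} + K^{2}\right) + 1\right) = 5 \left(2 K^{2} + 1\right) = 5 \left(1 + 2 K^{2}\right) = 5 + 10 K^{2}$)
$- 49 Q{\left(k{\left(5,2 \right)} \right)} = - 49 \left(5 + 10 \cdot 6^{2}\right) = - 49 \left(5 + 10 \cdot 36\right) = - 49 \left(5 + 360\right) = \left(-49\right) 365 = -17885$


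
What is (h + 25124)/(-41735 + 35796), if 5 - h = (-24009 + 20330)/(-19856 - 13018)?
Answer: -826087067/195238686 ≈ -4.2312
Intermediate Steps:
h = 160691/32874 (h = 5 - (-24009 + 20330)/(-19856 - 13018) = 5 - (-3679)/(-32874) = 5 - (-3679)*(-1)/32874 = 5 - 1*3679/32874 = 5 - 3679/32874 = 160691/32874 ≈ 4.8881)
(h + 25124)/(-41735 + 35796) = (160691/32874 + 25124)/(-41735 + 35796) = (826087067/32874)/(-5939) = (826087067/32874)*(-1/5939) = -826087067/195238686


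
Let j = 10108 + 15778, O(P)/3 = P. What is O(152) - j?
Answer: -25430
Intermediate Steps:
O(P) = 3*P
j = 25886
O(152) - j = 3*152 - 1*25886 = 456 - 25886 = -25430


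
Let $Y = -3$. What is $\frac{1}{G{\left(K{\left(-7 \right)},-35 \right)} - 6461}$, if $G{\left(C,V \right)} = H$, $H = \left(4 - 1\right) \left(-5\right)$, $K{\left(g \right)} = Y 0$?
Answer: $- \frac{1}{6476} \approx -0.00015442$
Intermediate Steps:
$K{\left(g \right)} = 0$ ($K{\left(g \right)} = \left(-3\right) 0 = 0$)
$H = -15$ ($H = 3 \left(-5\right) = -15$)
$G{\left(C,V \right)} = -15$
$\frac{1}{G{\left(K{\left(-7 \right)},-35 \right)} - 6461} = \frac{1}{-15 - 6461} = \frac{1}{-6476} = - \frac{1}{6476}$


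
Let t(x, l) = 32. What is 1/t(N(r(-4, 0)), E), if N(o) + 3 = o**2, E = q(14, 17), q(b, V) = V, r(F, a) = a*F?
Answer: 1/32 ≈ 0.031250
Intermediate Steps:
r(F, a) = F*a
E = 17
N(o) = -3 + o**2
1/t(N(r(-4, 0)), E) = 1/32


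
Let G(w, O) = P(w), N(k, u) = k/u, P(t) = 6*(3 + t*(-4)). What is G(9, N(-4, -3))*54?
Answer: -10692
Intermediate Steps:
P(t) = 18 - 24*t (P(t) = 6*(3 - 4*t) = 18 - 24*t)
G(w, O) = 18 - 24*w
G(9, N(-4, -3))*54 = (18 - 24*9)*54 = (18 - 216)*54 = -198*54 = -10692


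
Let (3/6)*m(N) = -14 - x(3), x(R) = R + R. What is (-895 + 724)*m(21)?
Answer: 6840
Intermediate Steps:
x(R) = 2*R
m(N) = -40 (m(N) = 2*(-14 - 2*3) = 2*(-14 - 1*6) = 2*(-14 - 6) = 2*(-20) = -40)
(-895 + 724)*m(21) = (-895 + 724)*(-40) = -171*(-40) = 6840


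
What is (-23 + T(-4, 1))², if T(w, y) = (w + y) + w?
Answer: 900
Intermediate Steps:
T(w, y) = y + 2*w
(-23 + T(-4, 1))² = (-23 + (1 + 2*(-4)))² = (-23 + (1 - 8))² = (-23 - 7)² = (-30)² = 900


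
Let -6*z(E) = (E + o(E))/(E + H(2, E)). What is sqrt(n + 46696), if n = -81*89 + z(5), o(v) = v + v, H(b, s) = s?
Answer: sqrt(157947)/2 ≈ 198.71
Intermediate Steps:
o(v) = 2*v
z(E) = -1/4 (z(E) = -(E + 2*E)/(6*(E + E)) = -3*E/(6*(2*E)) = -3*E*1/(2*E)/6 = -1/6*3/2 = -1/4)
n = -28837/4 (n = -81*89 - 1/4 = -7209 - 1/4 = -28837/4 ≈ -7209.3)
sqrt(n + 46696) = sqrt(-28837/4 + 46696) = sqrt(157947/4) = sqrt(157947)/2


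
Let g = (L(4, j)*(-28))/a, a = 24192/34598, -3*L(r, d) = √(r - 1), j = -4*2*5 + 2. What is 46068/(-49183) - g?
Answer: -46068/49183 - 17299*√3/1296 ≈ -24.056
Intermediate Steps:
j = -38 (j = -8*5 + 2 = -40 + 2 = -38)
L(r, d) = -√(-1 + r)/3 (L(r, d) = -√(r - 1)/3 = -√(-1 + r)/3)
a = 12096/17299 (a = 24192*(1/34598) = 12096/17299 ≈ 0.69923)
g = 17299*√3/1296 (g = (-√(-1 + 4)/3*(-28))/(12096/17299) = (-√3/3*(-28))*(17299/12096) = (28*√3/3)*(17299/12096) = 17299*√3/1296 ≈ 23.119)
46068/(-49183) - g = 46068/(-49183) - 17299*√3/1296 = 46068*(-1/49183) - 17299*√3/1296 = -46068/49183 - 17299*√3/1296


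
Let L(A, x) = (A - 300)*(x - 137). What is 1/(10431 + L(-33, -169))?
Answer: 1/112329 ≈ 8.9024e-6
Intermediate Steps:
L(A, x) = (-300 + A)*(-137 + x)
1/(10431 + L(-33, -169)) = 1/(10431 + (41100 - 300*(-169) - 137*(-33) - 33*(-169))) = 1/(10431 + (41100 + 50700 + 4521 + 5577)) = 1/(10431 + 101898) = 1/112329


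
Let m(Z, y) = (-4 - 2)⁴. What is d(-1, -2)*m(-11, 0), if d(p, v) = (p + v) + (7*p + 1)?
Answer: -11664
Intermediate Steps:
d(p, v) = 1 + v + 8*p (d(p, v) = (p + v) + (1 + 7*p) = 1 + v + 8*p)
m(Z, y) = 1296 (m(Z, y) = (-6)⁴ = 1296)
d(-1, -2)*m(-11, 0) = (1 - 2 + 8*(-1))*1296 = (1 - 2 - 8)*1296 = -9*1296 = -11664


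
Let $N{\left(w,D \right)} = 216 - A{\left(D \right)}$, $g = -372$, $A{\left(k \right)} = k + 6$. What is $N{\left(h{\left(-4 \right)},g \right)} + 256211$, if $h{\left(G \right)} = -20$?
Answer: $256793$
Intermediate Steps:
$A{\left(k \right)} = 6 + k$
$N{\left(w,D \right)} = 210 - D$ ($N{\left(w,D \right)} = 216 - \left(6 + D\right) = 210 - D$)
$N{\left(h{\left(-4 \right)},g \right)} + 256211 = \left(210 - -372\right) + 256211 = \left(210 + 372\right) + 256211 = 582 + 256211 = 256793$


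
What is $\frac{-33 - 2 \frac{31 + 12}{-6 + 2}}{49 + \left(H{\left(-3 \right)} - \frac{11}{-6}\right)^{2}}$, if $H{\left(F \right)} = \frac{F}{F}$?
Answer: $- \frac{414}{2053} \approx -0.20166$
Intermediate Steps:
$H{\left(F \right)} = 1$
$\frac{-33 - 2 \frac{31 + 12}{-6 + 2}}{49 + \left(H{\left(-3 \right)} - \frac{11}{-6}\right)^{2}} = \frac{-33 - 2 \frac{31 + 12}{-6 + 2}}{49 + \left(1 - \frac{11}{-6}\right)^{2}} = \frac{-33 - 2 \frac{43}{-4}}{49 + \left(1 - - \frac{11}{6}\right)^{2}} = \frac{-33 - 2 \cdot 43 \left(- \frac{1}{4}\right)}{49 + \left(1 + \frac{11}{6}\right)^{2}} = \frac{-33 - - \frac{43}{2}}{49 + \left(\frac{17}{6}\right)^{2}} = \frac{-33 + \frac{43}{2}}{49 + \frac{289}{36}} = - \frac{23}{2 \cdot \frac{2053}{36}} = \left(- \frac{23}{2}\right) \frac{36}{2053} = - \frac{414}{2053}$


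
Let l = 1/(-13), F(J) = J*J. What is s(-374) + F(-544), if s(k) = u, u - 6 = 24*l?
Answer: 3847222/13 ≈ 2.9594e+5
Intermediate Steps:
F(J) = J²
l = -1/13 ≈ -0.076923
u = 54/13 (u = 6 + 24*(-1/13) = 6 - 24/13 = 54/13 ≈ 4.1538)
s(k) = 54/13
s(-374) + F(-544) = 54/13 + (-544)² = 54/13 + 295936 = 3847222/13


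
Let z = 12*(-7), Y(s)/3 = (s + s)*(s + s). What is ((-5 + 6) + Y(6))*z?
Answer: -36372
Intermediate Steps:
Y(s) = 12*s² (Y(s) = 3*((s + s)*(s + s)) = 3*((2*s)*(2*s)) = 3*(4*s²) = 12*s²)
z = -84
((-5 + 6) + Y(6))*z = ((-5 + 6) + 12*6²)*(-84) = (1 + 12*36)*(-84) = (1 + 432)*(-84) = 433*(-84) = -36372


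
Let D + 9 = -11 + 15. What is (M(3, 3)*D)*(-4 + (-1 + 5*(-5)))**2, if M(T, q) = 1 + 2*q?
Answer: -31500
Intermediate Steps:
D = -5 (D = -9 + (-11 + 15) = -9 + 4 = -5)
(M(3, 3)*D)*(-4 + (-1 + 5*(-5)))**2 = ((1 + 2*3)*(-5))*(-4 + (-1 + 5*(-5)))**2 = ((1 + 6)*(-5))*(-4 + (-1 - 25))**2 = (7*(-5))*(-4 - 26)**2 = -35*(-30)**2 = -35*900 = -31500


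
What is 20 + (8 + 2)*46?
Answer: 480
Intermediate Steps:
20 + (8 + 2)*46 = 20 + 10*46 = 20 + 460 = 480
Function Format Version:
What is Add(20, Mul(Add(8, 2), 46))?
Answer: 480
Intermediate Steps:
Add(20, Mul(Add(8, 2), 46)) = Add(20, Mul(10, 46)) = Add(20, 460) = 480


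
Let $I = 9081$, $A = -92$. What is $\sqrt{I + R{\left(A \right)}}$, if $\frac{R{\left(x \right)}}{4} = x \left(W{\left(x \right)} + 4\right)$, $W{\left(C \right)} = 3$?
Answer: $\sqrt{6505} \approx 80.654$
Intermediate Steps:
$R{\left(x \right)} = 28 x$ ($R{\left(x \right)} = 4 x \left(3 + 4\right) = 4 x 7 = 4 \cdot 7 x = 28 x$)
$\sqrt{I + R{\left(A \right)}} = \sqrt{9081 + 28 \left(-92\right)} = \sqrt{9081 - 2576} = \sqrt{6505}$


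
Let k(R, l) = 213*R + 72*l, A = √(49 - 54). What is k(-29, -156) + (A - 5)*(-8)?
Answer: -17369 - 8*I*√5 ≈ -17369.0 - 17.889*I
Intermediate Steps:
A = I*√5 (A = √(-5) = I*√5 ≈ 2.2361*I)
k(R, l) = 72*l + 213*R
k(-29, -156) + (A - 5)*(-8) = (72*(-156) + 213*(-29)) + (I*√5 - 5)*(-8) = (-11232 - 6177) + (-5 + I*√5)*(-8) = -17409 + (40 - 8*I*√5) = -17369 - 8*I*√5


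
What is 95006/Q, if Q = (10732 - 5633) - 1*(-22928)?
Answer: 95006/28027 ≈ 3.3898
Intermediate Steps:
Q = 28027 (Q = 5099 + 22928 = 28027)
95006/Q = 95006/28027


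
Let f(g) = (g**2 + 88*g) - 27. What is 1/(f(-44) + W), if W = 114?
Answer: -1/1849 ≈ -0.00054083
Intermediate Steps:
f(g) = -27 + g**2 + 88*g
1/(f(-44) + W) = 1/((-27 + (-44)**2 + 88*(-44)) + 114) = 1/((-27 + 1936 - 3872) + 114) = 1/(-1963 + 114) = 1/(-1849) = -1/1849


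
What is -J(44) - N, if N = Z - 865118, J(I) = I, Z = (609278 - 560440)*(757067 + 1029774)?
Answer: -87264875684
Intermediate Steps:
Z = 87265740758 (Z = 48838*1786841 = 87265740758)
N = 87264875640 (N = 87265740758 - 865118 = 87264875640)
-J(44) - N = -1*44 - 1*87264875640 = -44 - 87264875640 = -87264875684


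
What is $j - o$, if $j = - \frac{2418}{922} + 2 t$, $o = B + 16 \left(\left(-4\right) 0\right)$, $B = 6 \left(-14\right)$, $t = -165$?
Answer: $- \frac{114615}{461} \approx -248.62$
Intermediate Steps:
$B = -84$
$o = -84$ ($o = -84 + 16 \left(\left(-4\right) 0\right) = -84 + 16 \cdot 0 = -84 + 0 = -84$)
$j = - \frac{153339}{461}$ ($j = - \frac{2418}{922} + 2 \left(-165\right) = \left(-2418\right) \frac{1}{922} - 330 = - \frac{1209}{461} - 330 = - \frac{153339}{461} \approx -332.62$)
$j - o = - \frac{153339}{461} - -84 = - \frac{153339}{461} + 84 = - \frac{114615}{461}$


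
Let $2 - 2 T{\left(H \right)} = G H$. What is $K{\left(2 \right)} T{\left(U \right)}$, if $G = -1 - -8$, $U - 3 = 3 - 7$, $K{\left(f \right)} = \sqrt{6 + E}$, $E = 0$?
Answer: $\frac{9 \sqrt{6}}{2} \approx 11.023$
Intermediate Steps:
$K{\left(f \right)} = \sqrt{6}$ ($K{\left(f \right)} = \sqrt{6 + 0} = \sqrt{6}$)
$U = -1$ ($U = 3 + \left(3 - 7\right) = 3 - 4 = -1$)
$G = 7$ ($G = -1 + 8 = 7$)
$T{\left(H \right)} = 1 - \frac{7 H}{2}$
$K{\left(2 \right)} T{\left(U \right)} = \sqrt{6} \left(1 - - \frac{7}{2}\right) = \sqrt{6} \left(1 + \frac{7}{2}\right) = \sqrt{6} \cdot \frac{9}{2} = \frac{9 \sqrt{6}}{2}$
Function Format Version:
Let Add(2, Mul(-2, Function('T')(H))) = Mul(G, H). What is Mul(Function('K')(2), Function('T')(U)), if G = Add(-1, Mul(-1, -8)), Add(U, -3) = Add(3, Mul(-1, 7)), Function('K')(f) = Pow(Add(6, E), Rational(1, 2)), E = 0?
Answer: Mul(Rational(9, 2), Pow(6, Rational(1, 2))) ≈ 11.023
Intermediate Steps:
Function('K')(f) = Pow(6, Rational(1, 2)) (Function('K')(f) = Pow(Add(6, 0), Rational(1, 2)) = Pow(6, Rational(1, 2)))
U = -1 (U = Add(3, Add(3, Mul(-1, 7))) = Add(3, Add(3, -7)) = Add(3, -4) = -1)
G = 7 (G = Add(-1, 8) = 7)
Function('T')(H) = Add(1, Mul(Rational(-7, 2), H)) (Function('T')(H) = Add(1, Mul(Rational(-1, 2), Mul(7, H))) = Add(1, Mul(Rational(-7, 2), H)))
Mul(Function('K')(2), Function('T')(U)) = Mul(Pow(6, Rational(1, 2)), Add(1, Mul(Rational(-7, 2), -1))) = Mul(Pow(6, Rational(1, 2)), Add(1, Rational(7, 2))) = Mul(Pow(6, Rational(1, 2)), Rational(9, 2)) = Mul(Rational(9, 2), Pow(6, Rational(1, 2)))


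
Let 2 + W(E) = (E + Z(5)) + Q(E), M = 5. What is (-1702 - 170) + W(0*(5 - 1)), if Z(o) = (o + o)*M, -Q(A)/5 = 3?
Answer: -1839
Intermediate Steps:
Q(A) = -15 (Q(A) = -5*3 = -15)
Z(o) = 10*o (Z(o) = (o + o)*5 = (2*o)*5 = 10*o)
W(E) = 33 + E (W(E) = -2 + ((E + 10*5) - 15) = -2 + ((E + 50) - 15) = -2 + ((50 + E) - 15) = -2 + (35 + E) = 33 + E)
(-1702 - 170) + W(0*(5 - 1)) = (-1702 - 170) + (33 + 0*(5 - 1)) = -1872 + (33 + 0*4) = -1872 + (33 + 0) = -1872 + 33 = -1839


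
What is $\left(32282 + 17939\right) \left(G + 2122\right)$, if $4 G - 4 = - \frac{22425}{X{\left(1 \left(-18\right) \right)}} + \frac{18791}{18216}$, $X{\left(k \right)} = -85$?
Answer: $\frac{5921171257637}{53856} \approx 1.0994 \cdot 10^{8}$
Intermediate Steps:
$G = \frac{3619865}{53856}$ ($G = 1 + \frac{- \frac{22425}{-85} + \frac{18791}{18216}}{4} = 1 + \frac{\left(-22425\right) \left(- \frac{1}{85}\right) + 18791 \cdot \frac{1}{18216}}{4} = 1 + \frac{\frac{4485}{17} + \frac{817}{792}}{4} = 1 + \frac{1}{4} \cdot \frac{3566009}{13464} = 1 + \frac{3566009}{53856} = \frac{3619865}{53856} \approx 67.214$)
$\left(32282 + 17939\right) \left(G + 2122\right) = \left(32282 + 17939\right) \left(\frac{3619865}{53856} + 2122\right) = 50221 \cdot \frac{117902297}{53856} = \frac{5921171257637}{53856}$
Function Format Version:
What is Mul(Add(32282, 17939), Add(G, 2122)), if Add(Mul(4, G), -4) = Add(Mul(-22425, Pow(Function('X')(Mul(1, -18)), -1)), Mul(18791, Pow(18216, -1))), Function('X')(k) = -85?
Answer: Rational(5921171257637, 53856) ≈ 1.0994e+8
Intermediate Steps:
G = Rational(3619865, 53856) (G = Add(1, Mul(Rational(1, 4), Add(Mul(-22425, Pow(-85, -1)), Mul(18791, Pow(18216, -1))))) = Add(1, Mul(Rational(1, 4), Add(Mul(-22425, Rational(-1, 85)), Mul(18791, Rational(1, 18216))))) = Add(1, Mul(Rational(1, 4), Add(Rational(4485, 17), Rational(817, 792)))) = Add(1, Mul(Rational(1, 4), Rational(3566009, 13464))) = Add(1, Rational(3566009, 53856)) = Rational(3619865, 53856) ≈ 67.214)
Mul(Add(32282, 17939), Add(G, 2122)) = Mul(Add(32282, 17939), Add(Rational(3619865, 53856), 2122)) = Mul(50221, Rational(117902297, 53856)) = Rational(5921171257637, 53856)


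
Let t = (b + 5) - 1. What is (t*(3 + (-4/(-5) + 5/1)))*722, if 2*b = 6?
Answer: 222376/5 ≈ 44475.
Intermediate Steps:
b = 3 (b = (½)*6 = 3)
t = 7 (t = (3 + 5) - 1 = 8 - 1 = 7)
(t*(3 + (-4/(-5) + 5/1)))*722 = (7*(3 + (-4/(-5) + 5/1)))*722 = (7*(3 + (-4*(-⅕) + 5*1)))*722 = (7*(3 + (⅘ + 5)))*722 = (7*(3 + 29/5))*722 = (7*(44/5))*722 = (308/5)*722 = 222376/5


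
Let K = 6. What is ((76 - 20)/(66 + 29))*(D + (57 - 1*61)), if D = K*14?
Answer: 896/19 ≈ 47.158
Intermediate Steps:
D = 84 (D = 6*14 = 84)
((76 - 20)/(66 + 29))*(D + (57 - 1*61)) = ((76 - 20)/(66 + 29))*(84 + (57 - 1*61)) = (56/95)*(84 + (57 - 61)) = (56*(1/95))*(84 - 4) = (56/95)*80 = 896/19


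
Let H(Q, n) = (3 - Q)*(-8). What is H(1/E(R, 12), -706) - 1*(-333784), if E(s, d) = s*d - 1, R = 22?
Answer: 87778888/263 ≈ 3.3376e+5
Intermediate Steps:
E(s, d) = -1 + d*s (E(s, d) = d*s - 1 = -1 + d*s)
H(Q, n) = -24 + 8*Q
H(1/E(R, 12), -706) - 1*(-333784) = (-24 + 8/(-1 + 12*22)) - 1*(-333784) = (-24 + 8/(-1 + 264)) + 333784 = (-24 + 8/263) + 333784 = -6304/263 + 333784 = 87778888/263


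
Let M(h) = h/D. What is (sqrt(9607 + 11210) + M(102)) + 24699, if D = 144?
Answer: 592793/24 + 9*sqrt(257) ≈ 24844.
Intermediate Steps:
M(h) = h/144
(sqrt(9607 + 11210) + M(102)) + 24699 = (sqrt(9607 + 11210) + (1/144)*102) + 24699 = (sqrt(20817) + 17/24) + 24699 = (9*sqrt(257) + 17/24) + 24699 = (17/24 + 9*sqrt(257)) + 24699 = 592793/24 + 9*sqrt(257)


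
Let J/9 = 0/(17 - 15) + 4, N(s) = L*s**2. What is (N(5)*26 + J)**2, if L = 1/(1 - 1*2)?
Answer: 376996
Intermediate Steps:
L = -1 (L = 1/(1 - 2) = 1/(-1) = 1*(-1) = -1)
N(s) = -s**2
J = 36 (J = 9*(0/(17 - 15) + 4) = 9*(0/2 + 4) = 9*(0*(1/2) + 4) = 9*(0 + 4) = 9*4 = 36)
(N(5)*26 + J)**2 = (-1*5**2*26 + 36)**2 = (-1*25*26 + 36)**2 = (-25*26 + 36)**2 = (-650 + 36)**2 = (-614)**2 = 376996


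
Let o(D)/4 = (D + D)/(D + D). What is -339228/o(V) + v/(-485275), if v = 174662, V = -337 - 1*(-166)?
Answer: -41154891587/485275 ≈ -84807.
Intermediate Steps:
V = -171 (V = -337 + 166 = -171)
o(D) = 4 (o(D) = 4*((D + D)/(D + D)) = 4*((2*D)/((2*D))) = 4*((2*D)*(1/(2*D))) = 4*1 = 4)
-339228/o(V) + v/(-485275) = -339228/4 + 174662/(-485275) = -339228*¼ + 174662*(-1/485275) = -84807 - 174662/485275 = -41154891587/485275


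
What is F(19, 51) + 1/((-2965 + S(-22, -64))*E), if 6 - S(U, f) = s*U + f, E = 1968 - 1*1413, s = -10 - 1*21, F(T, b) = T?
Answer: 37719464/1985235 ≈ 19.000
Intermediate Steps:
s = -31 (s = -10 - 21 = -31)
E = 555 (E = 1968 - 1413 = 555)
S(U, f) = 6 - f + 31*U (S(U, f) = 6 - (-31*U + f) = 6 - (f - 31*U) = 6 + (-f + 31*U) = 6 - f + 31*U)
F(19, 51) + 1/((-2965 + S(-22, -64))*E) = 19 + 1/((-2965 + (6 - 1*(-64) + 31*(-22)))*555) = 19 + (1/555)/(-2965 + (6 + 64 - 682)) = 19 + (1/555)/(-2965 - 612) = 19 + (1/555)/(-3577) = 19 - 1/3577*1/555 = 19 - 1/1985235 = 37719464/1985235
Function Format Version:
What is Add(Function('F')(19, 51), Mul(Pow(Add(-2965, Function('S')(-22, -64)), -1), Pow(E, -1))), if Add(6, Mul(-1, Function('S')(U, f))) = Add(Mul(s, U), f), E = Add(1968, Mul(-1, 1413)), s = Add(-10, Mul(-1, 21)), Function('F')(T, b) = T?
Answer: Rational(37719464, 1985235) ≈ 19.000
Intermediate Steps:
s = -31 (s = Add(-10, -21) = -31)
E = 555 (E = Add(1968, -1413) = 555)
Function('S')(U, f) = Add(6, Mul(-1, f), Mul(31, U)) (Function('S')(U, f) = Add(6, Mul(-1, Add(Mul(-31, U), f))) = Add(6, Mul(-1, Add(f, Mul(-31, U)))) = Add(6, Add(Mul(-1, f), Mul(31, U))) = Add(6, Mul(-1, f), Mul(31, U)))
Add(Function('F')(19, 51), Mul(Pow(Add(-2965, Function('S')(-22, -64)), -1), Pow(E, -1))) = Add(19, Mul(Pow(Add(-2965, Add(6, Mul(-1, -64), Mul(31, -22))), -1), Pow(555, -1))) = Add(19, Mul(Pow(Add(-2965, Add(6, 64, -682)), -1), Rational(1, 555))) = Add(19, Mul(Pow(Add(-2965, -612), -1), Rational(1, 555))) = Add(19, Mul(Pow(-3577, -1), Rational(1, 555))) = Add(19, Mul(Rational(-1, 3577), Rational(1, 555))) = Add(19, Rational(-1, 1985235)) = Rational(37719464, 1985235)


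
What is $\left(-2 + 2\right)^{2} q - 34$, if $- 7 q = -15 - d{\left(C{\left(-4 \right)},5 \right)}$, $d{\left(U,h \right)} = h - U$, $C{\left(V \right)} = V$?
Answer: $-34$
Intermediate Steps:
$q = \frac{24}{7}$ ($q = - \frac{-15 - \left(5 - -4\right)}{7} = - \frac{-15 - \left(5 + 4\right)}{7} = - \frac{-15 - 9}{7} = \left(- \frac{1}{7}\right) \left(-24\right) = \frac{24}{7} \approx 3.4286$)
$\left(-2 + 2\right)^{2} q - 34 = \left(-2 + 2\right)^{2} \cdot \frac{24}{7} - 34 = 0^{2} \cdot \frac{24}{7} - 34 = 0 \cdot \frac{24}{7} - 34 = 0 - 34 = -34$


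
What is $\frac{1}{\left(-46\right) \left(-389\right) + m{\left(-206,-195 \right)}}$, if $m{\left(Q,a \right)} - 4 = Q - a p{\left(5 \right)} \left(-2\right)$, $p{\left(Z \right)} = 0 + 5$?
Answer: $\frac{1}{15742} \approx 6.3524 \cdot 10^{-5}$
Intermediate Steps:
$p{\left(Z \right)} = 5$
$m{\left(Q,a \right)} = 4 + Q + 10 a$ ($m{\left(Q,a \right)} = 4 + \left(Q - a 5 \left(-2\right)\right) = 4 + \left(Q - 5 a \left(-2\right)\right) = 4 + \left(Q - - 10 a\right) = 4 + \left(Q + 10 a\right) = 4 + Q + 10 a$)
$\frac{1}{\left(-46\right) \left(-389\right) + m{\left(-206,-195 \right)}} = \frac{1}{\left(-46\right) \left(-389\right) + \left(4 - 206 + 10 \left(-195\right)\right)} = \frac{1}{17894 - 2152} = \frac{1}{15742}$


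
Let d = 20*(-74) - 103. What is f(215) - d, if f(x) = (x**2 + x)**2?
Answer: 2156675183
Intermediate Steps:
f(x) = (x + x**2)**2
d = -1583 (d = -1480 - 103 = -1583)
f(215) - d = 215**2*(1 + 215)**2 - 1*(-1583) = 46225*216**2 + 1583 = 46225*46656 + 1583 = 2156673600 + 1583 = 2156675183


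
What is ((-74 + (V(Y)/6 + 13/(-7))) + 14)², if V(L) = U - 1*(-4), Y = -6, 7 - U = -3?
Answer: 1562500/441 ≈ 3543.1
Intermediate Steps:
U = 10 (U = 7 - 1*(-3) = 7 + 3 = 10)
V(L) = 14 (V(L) = 10 - 1*(-4) = 10 + 4 = 14)
((-74 + (V(Y)/6 + 13/(-7))) + 14)² = ((-74 + (14/6 + 13/(-7))) + 14)² = ((-74 + (14*(⅙) + 13*(-⅐))) + 14)² = ((-74 + (7/3 - 13/7)) + 14)² = ((-74 + 10/21) + 14)² = (-1544/21 + 14)² = (-1250/21)² = 1562500/441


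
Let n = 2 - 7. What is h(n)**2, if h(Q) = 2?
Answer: 4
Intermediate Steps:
n = -5
h(n)**2 = 2**2 = 4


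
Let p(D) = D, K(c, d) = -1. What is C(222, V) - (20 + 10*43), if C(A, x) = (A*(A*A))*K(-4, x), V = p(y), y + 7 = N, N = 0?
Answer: -10941498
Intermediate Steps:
y = -7 (y = -7 + 0 = -7)
V = -7
C(A, x) = -A³ (C(A, x) = (A*(A*A))*(-1) = (A*A²)*(-1) = A³*(-1) = -A³)
C(222, V) - (20 + 10*43) = -1*222³ - (20 + 10*43) = -1*10941048 - (20 + 430) = -10941048 - 1*450 = -10941048 - 450 = -10941498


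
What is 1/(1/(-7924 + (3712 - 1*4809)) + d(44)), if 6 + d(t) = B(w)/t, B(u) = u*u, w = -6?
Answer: -99231/514208 ≈ -0.19298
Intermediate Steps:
B(u) = u**2
d(t) = -6 + 36/t (d(t) = -6 + (-6)**2/t = -6 + 36/t)
1/(1/(-7924 + (3712 - 1*4809)) + d(44)) = 1/(1/(-7924 + (3712 - 1*4809)) + (-6 + 36/44)) = 1/(1/(-7924 + (3712 - 4809)) + (-6 + 36*(1/44))) = 1/(1/(-7924 - 1097) + (-6 + 9/11)) = 1/(1/(-9021) - 57/11) = 1/(-1/9021 - 57/11) = 1/(-514208/99231) = -99231/514208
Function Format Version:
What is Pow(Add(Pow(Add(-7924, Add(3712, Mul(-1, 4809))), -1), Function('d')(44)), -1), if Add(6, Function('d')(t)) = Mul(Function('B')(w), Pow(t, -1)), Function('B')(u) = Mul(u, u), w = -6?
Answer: Rational(-99231, 514208) ≈ -0.19298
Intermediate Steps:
Function('B')(u) = Pow(u, 2)
Function('d')(t) = Add(-6, Mul(36, Pow(t, -1))) (Function('d')(t) = Add(-6, Mul(Pow(-6, 2), Pow(t, -1))) = Add(-6, Mul(36, Pow(t, -1))))
Pow(Add(Pow(Add(-7924, Add(3712, Mul(-1, 4809))), -1), Function('d')(44)), -1) = Pow(Add(Pow(Add(-7924, Add(3712, Mul(-1, 4809))), -1), Add(-6, Mul(36, Pow(44, -1)))), -1) = Pow(Add(Pow(Add(-7924, Add(3712, -4809)), -1), Add(-6, Mul(36, Rational(1, 44)))), -1) = Pow(Add(Pow(Add(-7924, -1097), -1), Add(-6, Rational(9, 11))), -1) = Pow(Add(Pow(-9021, -1), Rational(-57, 11)), -1) = Pow(Add(Rational(-1, 9021), Rational(-57, 11)), -1) = Pow(Rational(-514208, 99231), -1) = Rational(-99231, 514208)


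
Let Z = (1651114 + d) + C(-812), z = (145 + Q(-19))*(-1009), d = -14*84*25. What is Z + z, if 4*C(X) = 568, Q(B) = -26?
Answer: 1501785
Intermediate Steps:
d = -29400 (d = -1176*25 = -29400)
z = -120071 (z = (145 - 26)*(-1009) = 119*(-1009) = -120071)
C(X) = 142 (C(X) = (¼)*568 = 142)
Z = 1621856 (Z = (1651114 - 29400) + 142 = 1621714 + 142 = 1621856)
Z + z = 1621856 - 120071 = 1501785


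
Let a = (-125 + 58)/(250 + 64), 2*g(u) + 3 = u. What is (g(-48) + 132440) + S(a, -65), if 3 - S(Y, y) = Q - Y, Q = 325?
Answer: 20738489/157 ≈ 1.3209e+5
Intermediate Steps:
g(u) = -3/2 + u/2
a = -67/314 ≈ -0.21338
S(Y, y) = -322 + Y (S(Y, y) = 3 - (325 - Y) = 3 + (-325 + Y) = -322 + Y)
(g(-48) + 132440) + S(a, -65) = ((-3/2 + (½)*(-48)) + 132440) + (-322 - 67/314) = ((-3/2 - 24) + 132440) - 101175/314 = (-51/2 + 132440) - 101175/314 = 264829/2 - 101175/314 = 20738489/157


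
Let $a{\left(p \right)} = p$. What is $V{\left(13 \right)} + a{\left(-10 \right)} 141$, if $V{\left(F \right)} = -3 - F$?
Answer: $-1426$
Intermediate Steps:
$V{\left(13 \right)} + a{\left(-10 \right)} 141 = \left(-3 - 13\right) - 1410 = -16 - 1410 = -1426$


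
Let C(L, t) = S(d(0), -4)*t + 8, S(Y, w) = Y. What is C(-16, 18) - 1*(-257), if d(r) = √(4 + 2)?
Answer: 265 + 18*√6 ≈ 309.09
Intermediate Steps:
d(r) = √6
C(L, t) = 8 + t*√6 (C(L, t) = √6*t + 8 = t*√6 + 8 = 8 + t*√6)
C(-16, 18) - 1*(-257) = (8 + 18*√6) - 1*(-257) = (8 + 18*√6) + 257 = 265 + 18*√6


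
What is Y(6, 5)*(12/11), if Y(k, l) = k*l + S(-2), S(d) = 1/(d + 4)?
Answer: 366/11 ≈ 33.273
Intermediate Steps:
S(d) = 1/(4 + d)
Y(k, l) = 1/2 + k*l (Y(k, l) = k*l + 1/(4 - 2) = k*l + 1/2 = 1/2 + k*l)
Y(6, 5)*(12/11) = (1/2 + 6*5)*(12/11) = (1/2 + 30)*(12*(1/11)) = (61/2)*(12/11) = 366/11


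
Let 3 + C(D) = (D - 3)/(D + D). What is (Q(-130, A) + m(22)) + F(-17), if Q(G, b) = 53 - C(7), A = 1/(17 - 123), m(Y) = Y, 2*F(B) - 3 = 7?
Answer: 579/7 ≈ 82.714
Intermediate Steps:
F(B) = 5 (F(B) = 3/2 + (½)*7 = 3/2 + 7/2 = 5)
A = -1/106 (A = 1/(-106) = -1/106 ≈ -0.0094340)
C(D) = -3 + (-3 + D)/(2*D) (C(D) = -3 + (D - 3)/(D + D) = -3 + (-3 + D)/((2*D)) = -3 + (-3 + D)*(1/(2*D)) = -3 + (-3 + D)/(2*D))
Q(G, b) = 390/7 (Q(G, b) = 53 - (-3 - 5*7)/(2*7) = 53 - (-3 - 35)/(2*7) = 53 - (-38)/(2*7) = 53 - 1*(-19/7) = 53 + 19/7 = 390/7)
(Q(-130, A) + m(22)) + F(-17) = (390/7 + 22) + 5 = 544/7 + 5 = 579/7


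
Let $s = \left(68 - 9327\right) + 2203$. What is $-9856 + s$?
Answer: $-16912$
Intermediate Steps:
$s = -7056$ ($s = -9259 + 2203 = -7056$)
$-9856 + s = -9856 - 7056 = -16912$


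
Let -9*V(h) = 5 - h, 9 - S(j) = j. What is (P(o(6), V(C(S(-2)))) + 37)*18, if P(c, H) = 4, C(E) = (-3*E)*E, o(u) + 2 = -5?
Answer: 738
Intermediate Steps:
S(j) = 9 - j
o(u) = -7 (o(u) = -2 - 5 = -7)
C(E) = -3*E²
V(h) = -5/9 + h/9 (V(h) = -(5 - h)/9 = -5/9 + h/9)
(P(o(6), V(C(S(-2)))) + 37)*18 = (4 + 37)*18 = 41*18 = 738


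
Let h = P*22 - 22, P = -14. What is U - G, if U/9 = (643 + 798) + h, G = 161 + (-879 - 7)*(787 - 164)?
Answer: 561816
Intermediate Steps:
h = -330 (h = -14*22 - 22 = -308 - 22 = -330)
G = -551817 (G = 161 - 886*623 = 161 - 551978 = -551817)
U = 9999 (U = 9*((643 + 798) - 330) = 9*(1441 - 330) = 9*1111 = 9999)
U - G = 9999 - 1*(-551817) = 9999 + 551817 = 561816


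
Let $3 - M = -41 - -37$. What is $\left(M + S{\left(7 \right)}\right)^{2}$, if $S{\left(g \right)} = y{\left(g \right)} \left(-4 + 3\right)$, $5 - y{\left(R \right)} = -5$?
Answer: $9$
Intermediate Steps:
$y{\left(R \right)} = 10$ ($y{\left(R \right)} = 5 - -5 = 5 + 5 = 10$)
$S{\left(g \right)} = -10$ ($S{\left(g \right)} = 10 \left(-4 + 3\right) = 10 \left(-1\right) = -10$)
$M = 7$ ($M = 3 - \left(-41 - -37\right) = 3 - \left(-41 + 37\right) = 3 - -4 = 3 + 4 = 7$)
$\left(M + S{\left(7 \right)}\right)^{2} = \left(7 - 10\right)^{2} = \left(-3\right)^{2} = 9$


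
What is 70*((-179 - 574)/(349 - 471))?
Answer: 26355/61 ≈ 432.05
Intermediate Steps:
70*((-179 - 574)/(349 - 471)) = 70*(-753/(-122)) = 70*(-753*(-1/122)) = 70*(753/122) = 26355/61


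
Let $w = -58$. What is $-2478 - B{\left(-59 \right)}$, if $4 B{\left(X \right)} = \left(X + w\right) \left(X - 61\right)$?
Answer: $-5988$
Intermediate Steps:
$B{\left(X \right)} = \frac{\left(-61 + X\right) \left(-58 + X\right)}{4}$ ($B{\left(X \right)} = \frac{\left(X - 58\right) \left(X - 61\right)}{4} = \frac{\left(-58 + X\right) \left(-61 + X\right)}{4} = \frac{\left(-61 + X\right) \left(-58 + X\right)}{4}$)
$-2478 - B{\left(-59 \right)} = -2478 - \left(\frac{1769}{2} - - \frac{7021}{4} + \frac{\left(-59\right)^{2}}{4}\right) = -2478 - \left(\frac{1769}{2} + \frac{7021}{4} + \frac{1}{4} \cdot 3481\right) = -2478 - \left(\frac{1769}{2} + \frac{7021}{4} + \frac{3481}{4}\right) = -2478 - 3510 = -5988$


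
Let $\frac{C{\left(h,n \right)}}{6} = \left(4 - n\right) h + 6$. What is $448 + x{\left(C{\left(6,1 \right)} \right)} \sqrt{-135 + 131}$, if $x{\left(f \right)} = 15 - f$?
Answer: $448 - 258 i \approx 448.0 - 258.0 i$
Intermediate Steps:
$C{\left(h,n \right)} = 36 + 6 h \left(4 - n\right)$ ($C{\left(h,n \right)} = 6 \left(\left(4 - n\right) h + 6\right) = 6 \left(h \left(4 - n\right) + 6\right) = 6 \left(6 + h \left(4 - n\right)\right) = 36 + 6 h \left(4 - n\right)$)
$448 + x{\left(C{\left(6,1 \right)} \right)} \sqrt{-135 + 131} = 448 + \left(15 - \left(36 + 24 \cdot 6 - 36 \cdot 1\right)\right) \sqrt{-135 + 131} = 448 + \left(15 - \left(36 + 144 - 36\right)\right) \sqrt{-4} = 448 + \left(15 - 144\right) 2 i = 448 - 129 \cdot 2 i = 448 - 258 i$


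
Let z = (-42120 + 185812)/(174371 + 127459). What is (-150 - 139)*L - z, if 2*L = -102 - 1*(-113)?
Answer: -479902477/301830 ≈ -1590.0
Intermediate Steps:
L = 11/2 (L = (-102 - 1*(-113))/2 = (-102 + 113)/2 = (½)*11 = 11/2 ≈ 5.5000)
z = 71846/150915 (z = 143692/301830 = 143692*(1/301830) = 71846/150915 ≈ 0.47607)
(-150 - 139)*L - z = (-150 - 139)*(11/2) - 1*71846/150915 = -289*11/2 - 71846/150915 = -3179/2 - 71846/150915 = -479902477/301830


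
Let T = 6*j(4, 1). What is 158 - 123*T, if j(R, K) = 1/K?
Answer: -580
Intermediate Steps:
T = 6 (T = 6/1 = 6*1 = 6)
158 - 123*T = 158 - 123*6 = 158 - 738 = -580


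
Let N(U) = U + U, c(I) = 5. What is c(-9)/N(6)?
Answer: 5/12 ≈ 0.41667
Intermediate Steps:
N(U) = 2*U
c(-9)/N(6) = 5/((2*6)) = 5/12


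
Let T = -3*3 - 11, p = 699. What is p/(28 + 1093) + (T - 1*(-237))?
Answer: 243956/1121 ≈ 217.62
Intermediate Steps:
T = -20 (T = -9 - 11 = -20)
p/(28 + 1093) + (T - 1*(-237)) = 699/(28 + 1093) + (-20 - 1*(-237)) = 699/1121 + (-20 + 237) = (1/1121)*699 + 217 = 699/1121 + 217 = 243956/1121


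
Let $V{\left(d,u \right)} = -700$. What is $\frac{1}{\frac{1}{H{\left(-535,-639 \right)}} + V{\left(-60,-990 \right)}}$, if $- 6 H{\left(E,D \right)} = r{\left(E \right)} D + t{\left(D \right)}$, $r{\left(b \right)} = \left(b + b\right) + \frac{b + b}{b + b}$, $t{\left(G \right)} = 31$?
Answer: $- \frac{341561}{239092703} \approx -0.0014286$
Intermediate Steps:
$r{\left(b \right)} = 1 + 2 b$ ($r{\left(b \right)} = 2 b + \frac{2 b}{2 b} = 2 b + 2 b \frac{1}{2 b} = 2 b + 1 = 1 + 2 b$)
$H{\left(E,D \right)} = - \frac{31}{6} - \frac{D \left(1 + 2 E\right)}{6}$ ($H{\left(E,D \right)} = - \frac{\left(1 + 2 E\right) D + 31}{6} = - \frac{D \left(1 + 2 E\right) + 31}{6} = - \frac{31 + D \left(1 + 2 E\right)}{6} = - \frac{31}{6} - \frac{D \left(1 + 2 E\right)}{6}$)
$\frac{1}{\frac{1}{H{\left(-535,-639 \right)}} + V{\left(-60,-990 \right)}} = \frac{1}{\frac{1}{- \frac{31}{6} - - \frac{213 \left(1 + 2 \left(-535\right)\right)}{2}} - 700} = \frac{1}{\frac{1}{- \frac{31}{6} - - \frac{213 \left(1 - 1070\right)}{2}} - 700} = \frac{1}{\frac{1}{- \frac{31}{6} - \left(- \frac{213}{2}\right) \left(-1069\right)} - 700} = \frac{1}{\frac{1}{- \frac{31}{6} - \frac{227697}{2}} - 700} = \frac{1}{\frac{1}{- \frac{341561}{3}} - 700} = \frac{1}{- \frac{3}{341561} - 700} = \frac{1}{- \frac{239092703}{341561}} = - \frac{341561}{239092703}$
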